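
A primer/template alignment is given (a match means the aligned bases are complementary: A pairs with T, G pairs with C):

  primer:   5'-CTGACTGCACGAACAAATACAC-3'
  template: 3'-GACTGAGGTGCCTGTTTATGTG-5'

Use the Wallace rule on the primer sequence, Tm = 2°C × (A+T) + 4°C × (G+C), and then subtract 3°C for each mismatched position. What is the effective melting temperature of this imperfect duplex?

Primer base counts: A=9, T=3, G=3, C=7 → A+T=12, G+C=10
Perfect-match Tm = 2(12) + 4(10) = 24 + 40 = 64°C
Mismatches (positions where the bases are not complementary): 2 (at positions 7, 12)
Effective Tm = 64 − 2×3 = 64 − 6 = 58°C

58°C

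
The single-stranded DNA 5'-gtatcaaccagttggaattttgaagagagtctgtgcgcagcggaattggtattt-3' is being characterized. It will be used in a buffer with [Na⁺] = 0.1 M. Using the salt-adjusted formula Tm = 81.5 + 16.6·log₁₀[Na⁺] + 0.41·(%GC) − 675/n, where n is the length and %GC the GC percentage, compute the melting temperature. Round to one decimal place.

Length n = 54. Scanning the sequence gives A=14, C=7, G=16, T=17.
G+C = 23, so %GC = 23/54 × 100 = 42.593%
Salt term: 16.6 × (-1) = -16.6
GC term: 0.41 × 42.593 = 17.463; length term: −675/54 = −12.5
Tm = 81.5 + (-16.6) + 17.463 − 12.5 = 69.863 → 69.9°C

69.9°C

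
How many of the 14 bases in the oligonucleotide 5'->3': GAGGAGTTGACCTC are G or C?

Scanning the sequence gives G=5, A=3, T=3, C=3.
Total G or C: 5 + 3 = 8

8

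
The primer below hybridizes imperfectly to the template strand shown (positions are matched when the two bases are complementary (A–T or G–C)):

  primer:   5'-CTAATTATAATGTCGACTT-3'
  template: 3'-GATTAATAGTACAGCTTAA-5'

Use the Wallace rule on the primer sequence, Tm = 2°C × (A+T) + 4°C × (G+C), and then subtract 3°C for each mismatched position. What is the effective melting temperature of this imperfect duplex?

42°C

Primer base counts: A=6, T=8, G=2, C=3 → A+T=14, G+C=5
Perfect-match Tm = 2(14) + 4(5) = 28 + 20 = 48°C
Mismatches (positions where the bases are not complementary): 2 (at positions 9, 17)
Effective Tm = 48 − 2×3 = 48 − 6 = 42°C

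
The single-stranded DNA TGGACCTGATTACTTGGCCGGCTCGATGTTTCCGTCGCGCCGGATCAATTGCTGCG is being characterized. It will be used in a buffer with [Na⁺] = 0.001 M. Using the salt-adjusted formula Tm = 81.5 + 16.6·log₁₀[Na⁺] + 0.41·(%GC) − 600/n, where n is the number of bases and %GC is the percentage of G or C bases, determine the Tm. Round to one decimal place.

Length n = 56. Base counts: T=16, C=16, A=7, G=17
G+C = 33, so %GC = 33/56 × 100 = 58.929%
Salt term: 16.6 × (-3) = -49.8
GC term: 0.41 × 58.929 = 24.161; length term: −600/56 = −10.714
Tm = 81.5 + (-49.8) + 24.161 − 10.714 = 45.147 → 45.1°C

45.1°C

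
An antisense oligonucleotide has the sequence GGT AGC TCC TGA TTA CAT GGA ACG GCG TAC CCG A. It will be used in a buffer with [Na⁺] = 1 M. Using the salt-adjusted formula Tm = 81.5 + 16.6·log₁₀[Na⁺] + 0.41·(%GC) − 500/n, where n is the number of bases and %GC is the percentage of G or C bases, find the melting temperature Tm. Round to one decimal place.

89.7°C

Length n = 34. Scanning the sequence gives A=8, G=10, T=7, C=9.
G+C = 19, so %GC = 19/34 × 100 = 55.882%
Salt term: 16.6 × (0) = 0
GC term: 0.41 × 55.882 = 22.912; length term: −500/34 = −14.706
Tm = 81.5 + (0) + 22.912 − 14.706 = 89.706 → 89.7°C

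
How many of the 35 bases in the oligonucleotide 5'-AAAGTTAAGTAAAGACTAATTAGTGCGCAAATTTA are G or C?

9

Base counts: G=6, C=3, T=10, A=16
Total G or C: 6 + 3 = 9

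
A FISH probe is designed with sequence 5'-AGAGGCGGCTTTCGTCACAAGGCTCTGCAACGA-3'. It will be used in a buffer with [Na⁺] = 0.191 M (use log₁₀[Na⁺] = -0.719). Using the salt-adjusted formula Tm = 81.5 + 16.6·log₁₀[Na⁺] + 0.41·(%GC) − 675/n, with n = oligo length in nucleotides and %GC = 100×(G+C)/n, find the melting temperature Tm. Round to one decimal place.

Length n = 33. Scanning the sequence gives T=6, A=8, G=10, C=9.
G+C = 19, so %GC = 19/33 × 100 = 57.576%
Salt term: 16.6 × (-0.719) = -11.935
GC term: 0.41 × 57.576 = 23.606; length term: −675/33 = −20.455
Tm = 81.5 + (-11.935) + 23.606 − 20.455 = 72.716 → 72.7°C

72.7°C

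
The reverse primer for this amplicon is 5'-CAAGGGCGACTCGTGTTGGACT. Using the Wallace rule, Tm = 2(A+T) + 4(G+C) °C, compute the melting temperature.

70°C

Scanning the sequence gives G=8, T=5, C=5, A=4.
A+T = 9, G+C = 13
Tm = 2×9 + 4×13 = 70°C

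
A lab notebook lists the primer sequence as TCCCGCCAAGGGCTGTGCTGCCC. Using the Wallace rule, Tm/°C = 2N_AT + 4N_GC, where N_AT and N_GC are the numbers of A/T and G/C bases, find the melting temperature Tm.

Counting bases: C=10, T=4, G=7, A=2
AT pairs contribute 6, GC pairs contribute 17.
Tm = 2(6) + 4(17) = 12 + 68 = 80°C

80°C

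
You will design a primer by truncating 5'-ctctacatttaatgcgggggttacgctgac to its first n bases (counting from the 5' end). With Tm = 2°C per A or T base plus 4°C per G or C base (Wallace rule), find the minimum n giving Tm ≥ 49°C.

n = 18

First 17 bases: CTCTACATTTAATGCGG → Tm = 48°C (< 49°C)
First 18 bases: CTCTACATTTAATGCGGG → Tm = 52°C (≥ 49°C)
Since every base adds ≥2°C, Tm only increases with n, so the threshold is first crossed at n = 18.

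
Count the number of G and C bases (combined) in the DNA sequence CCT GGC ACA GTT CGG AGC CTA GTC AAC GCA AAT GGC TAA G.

22

Scanning the sequence gives A=11, T=7, G=11, C=11.
G+C = 11 + 11 = 22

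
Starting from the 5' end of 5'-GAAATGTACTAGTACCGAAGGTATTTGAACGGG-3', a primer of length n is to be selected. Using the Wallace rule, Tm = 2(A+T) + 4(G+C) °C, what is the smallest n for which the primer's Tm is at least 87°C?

First 31 bases: GAAATGTACTAGTACCGAAGGTATTTGAACG → Tm = 86°C (< 87°C)
First 32 bases: GAAATGTACTAGTACCGAAGGTATTTGAACGG → Tm = 90°C (≥ 87°C)
Since every base adds ≥2°C, Tm only increases with n, so the threshold is first crossed at n = 32.

n = 32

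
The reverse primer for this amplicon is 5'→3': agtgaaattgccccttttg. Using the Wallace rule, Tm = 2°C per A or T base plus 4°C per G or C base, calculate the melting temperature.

Base counts: T=7, A=4, G=4, C=4
So N_AT = 11 and N_GC = 8.
Tm = 2×11 + 4×8 = 54°C

54°C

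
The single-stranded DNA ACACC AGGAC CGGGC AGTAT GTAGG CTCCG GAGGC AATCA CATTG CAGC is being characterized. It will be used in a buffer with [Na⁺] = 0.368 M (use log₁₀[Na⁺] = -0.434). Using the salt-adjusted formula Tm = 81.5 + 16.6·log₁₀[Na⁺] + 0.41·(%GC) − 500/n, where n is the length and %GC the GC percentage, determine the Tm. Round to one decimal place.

Length n = 49. Counting bases: T=7, G=15, A=13, C=14
G+C = 29, so %GC = 29/49 × 100 = 59.184%
Salt term: 16.6 × (-0.434) = -7.204
GC term: 0.41 × 59.184 = 24.265; length term: −500/49 = −10.204
Tm = 81.5 + (-7.204) + 24.265 − 10.204 = 88.357 → 88.4°C

88.4°C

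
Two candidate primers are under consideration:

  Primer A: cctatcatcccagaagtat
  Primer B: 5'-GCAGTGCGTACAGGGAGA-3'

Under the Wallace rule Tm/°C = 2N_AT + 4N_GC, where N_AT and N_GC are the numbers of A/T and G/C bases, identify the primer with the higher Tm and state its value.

Primer A: A+T=11, G+C=8 → Tm = 2(11)+4(8) = 54°C
Primer B: A+T=7, G+C=11 → Tm = 2(7)+4(11) = 58°C
54°C vs 58°C → primer B is higher.

Primer B, 58°C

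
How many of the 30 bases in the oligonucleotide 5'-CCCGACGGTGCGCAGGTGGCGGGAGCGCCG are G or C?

Scanning the sequence gives C=10, A=3, G=15, T=2.
G+C = 15 + 10 = 25

25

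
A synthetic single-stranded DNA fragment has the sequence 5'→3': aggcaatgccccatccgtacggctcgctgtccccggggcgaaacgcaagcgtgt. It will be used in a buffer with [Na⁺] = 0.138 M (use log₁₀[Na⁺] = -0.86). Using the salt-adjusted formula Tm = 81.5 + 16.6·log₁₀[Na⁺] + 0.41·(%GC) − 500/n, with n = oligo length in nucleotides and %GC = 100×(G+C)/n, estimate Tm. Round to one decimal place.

Length n = 54. Counting bases: T=8, C=19, G=17, A=10
G+C = 36, so %GC = 36/54 × 100 = 66.667%
Salt term: 16.6 × (-0.86) = -14.276
GC term: 0.41 × 66.667 = 27.333; length term: −500/54 = −9.259
Tm = 81.5 + (-14.276) + 27.333 − 9.259 = 85.298 → 85.3°C

85.3°C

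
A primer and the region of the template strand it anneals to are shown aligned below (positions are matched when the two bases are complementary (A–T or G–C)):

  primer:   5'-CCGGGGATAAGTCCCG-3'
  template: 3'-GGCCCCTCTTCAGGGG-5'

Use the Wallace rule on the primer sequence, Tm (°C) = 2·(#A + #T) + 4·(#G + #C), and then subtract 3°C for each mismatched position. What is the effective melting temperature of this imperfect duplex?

Primer base counts: A=3, T=2, G=6, C=5 → A+T=5, G+C=11
Perfect-match Tm = 2(5) + 4(11) = 10 + 44 = 54°C
Mismatches (positions where the bases are not complementary): 2 (at positions 8, 16)
Effective Tm = 54 − 2×3 = 54 − 6 = 48°C

48°C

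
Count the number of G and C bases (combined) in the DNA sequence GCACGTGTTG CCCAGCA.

Scanning the sequence gives C=6, T=3, G=5, A=3.
Total G or C: 5 + 6 = 11

11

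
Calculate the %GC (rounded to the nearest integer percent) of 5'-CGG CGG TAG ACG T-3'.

Scanning the sequence gives C=3, G=6, T=2, A=2.
G+C = 6 + 3 = 9 out of 13 bases
%GC = 9/13 × 100 = 69.23% ≈ 69%

69%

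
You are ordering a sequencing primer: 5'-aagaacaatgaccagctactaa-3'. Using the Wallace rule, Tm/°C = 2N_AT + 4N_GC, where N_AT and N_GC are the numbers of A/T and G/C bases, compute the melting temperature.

A=11, C=5, G=3, T=3
So N_AT = 14 and N_GC = 8.
Tm = 2×14 + 4×8 = 60°C

60°C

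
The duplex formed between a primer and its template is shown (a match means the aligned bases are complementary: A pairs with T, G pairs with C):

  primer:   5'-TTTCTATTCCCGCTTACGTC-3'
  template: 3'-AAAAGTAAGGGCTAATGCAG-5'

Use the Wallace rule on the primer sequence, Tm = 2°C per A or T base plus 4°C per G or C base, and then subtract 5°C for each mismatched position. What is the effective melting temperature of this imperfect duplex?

Primer base counts: A=2, T=9, G=2, C=7 → A+T=11, G+C=9
Perfect-match Tm = 2(11) + 4(9) = 22 + 36 = 58°C
Mismatches (positions where the bases are not complementary): 3 (at positions 4, 5, 13)
Effective Tm = 58 − 3×5 = 58 − 15 = 43°C

43°C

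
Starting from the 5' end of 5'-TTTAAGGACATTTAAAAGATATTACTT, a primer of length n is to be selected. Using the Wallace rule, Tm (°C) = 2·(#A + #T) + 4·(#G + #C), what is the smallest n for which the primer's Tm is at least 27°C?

n = 11

First 10 bases: TTTAAGGACA → Tm = 26°C (< 27°C)
First 11 bases: TTTAAGGACAT → Tm = 28°C (≥ 27°C)
Since every base adds ≥2°C, Tm only increases with n, so the threshold is first crossed at n = 11.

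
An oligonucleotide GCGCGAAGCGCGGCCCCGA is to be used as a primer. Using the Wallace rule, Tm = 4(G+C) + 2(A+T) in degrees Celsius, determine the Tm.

70°C

Counting bases: A=3, T=0, G=8, C=8
So N_AT = 3 and N_GC = 16.
Tm = 2×3 + 4×16 = 70°C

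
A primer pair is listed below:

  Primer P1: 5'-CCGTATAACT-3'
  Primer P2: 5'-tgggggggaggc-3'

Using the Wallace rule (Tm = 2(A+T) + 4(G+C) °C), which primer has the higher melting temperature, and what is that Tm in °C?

Primer P2, 44°C

Primer P1: A+T=6, G+C=4 → Tm = 2(6)+4(4) = 28°C
Primer P2: A+T=2, G+C=10 → Tm = 2(2)+4(10) = 44°C
28°C vs 44°C → primer P2 is higher.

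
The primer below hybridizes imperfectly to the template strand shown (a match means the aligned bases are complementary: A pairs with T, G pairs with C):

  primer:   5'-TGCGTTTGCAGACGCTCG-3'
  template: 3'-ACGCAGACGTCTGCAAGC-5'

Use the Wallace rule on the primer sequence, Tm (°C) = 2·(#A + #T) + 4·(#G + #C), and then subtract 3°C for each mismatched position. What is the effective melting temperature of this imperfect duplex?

Primer base counts: A=2, T=5, G=6, C=5 → A+T=7, G+C=11
Perfect-match Tm = 2(7) + 4(11) = 14 + 44 = 58°C
Mismatches (positions where the bases are not complementary): 2 (at positions 6, 15)
Effective Tm = 58 − 2×3 = 58 − 6 = 52°C

52°C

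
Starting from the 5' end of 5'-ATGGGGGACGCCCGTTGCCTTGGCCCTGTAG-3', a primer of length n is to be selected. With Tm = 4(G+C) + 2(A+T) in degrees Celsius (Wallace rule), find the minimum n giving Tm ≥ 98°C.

n = 29

First 28 bases: ATGGGGGACGCCCGTTGCCTTGGCCCTG → Tm = 96°C (< 98°C)
First 29 bases: ATGGGGGACGCCCGTTGCCTTGGCCCTGT → Tm = 98°C (≥ 98°C)
Each additional base adds 2°C (A/T) or 4°C (G/C), so Tm is non-decreasing in n; n = 29 is the first length to reach 98°C.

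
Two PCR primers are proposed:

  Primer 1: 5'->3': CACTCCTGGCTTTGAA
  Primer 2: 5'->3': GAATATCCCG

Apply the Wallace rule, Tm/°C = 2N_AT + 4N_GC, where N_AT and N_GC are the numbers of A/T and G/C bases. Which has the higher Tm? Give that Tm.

Primer 1: A+T=8, G+C=8 → Tm = 2(8)+4(8) = 48°C
Primer 2: A+T=5, G+C=5 → Tm = 2(5)+4(5) = 30°C
48°C vs 30°C → primer 1 is higher.

Primer 1, 48°C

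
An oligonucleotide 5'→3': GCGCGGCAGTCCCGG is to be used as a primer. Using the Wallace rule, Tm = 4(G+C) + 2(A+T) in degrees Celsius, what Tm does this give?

56°C

G=7, A=1, T=1, C=6
So N_AT = 2 and N_GC = 13.
Tm = 2×2 + 4×13 = 56°C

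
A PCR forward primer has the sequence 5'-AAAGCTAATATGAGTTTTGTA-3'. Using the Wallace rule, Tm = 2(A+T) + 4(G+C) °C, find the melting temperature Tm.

Base counts: T=8, G=4, C=1, A=8
AT pairs contribute 16, GC pairs contribute 5.
Tm = 2×16 + 4×5 = 52°C

52°C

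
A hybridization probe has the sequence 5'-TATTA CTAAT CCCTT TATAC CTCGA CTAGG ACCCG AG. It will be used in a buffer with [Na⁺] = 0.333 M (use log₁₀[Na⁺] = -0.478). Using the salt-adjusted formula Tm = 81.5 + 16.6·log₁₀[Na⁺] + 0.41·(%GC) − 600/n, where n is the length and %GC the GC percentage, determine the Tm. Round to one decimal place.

Length n = 37. Scanning the sequence gives C=11, T=11, A=10, G=5.
G+C = 16, so %GC = 16/37 × 100 = 43.243%
Salt term: 16.6 × (-0.478) = -7.935
GC term: 0.41 × 43.243 = 17.73; length term: −600/37 = −16.216
Tm = 81.5 + (-7.935) + 17.73 − 16.216 = 75.079 → 75.1°C

75.1°C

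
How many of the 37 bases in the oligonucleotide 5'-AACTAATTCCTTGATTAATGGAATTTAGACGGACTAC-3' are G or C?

12

Scanning the sequence gives G=6, T=12, C=6, A=13.
G+C = 6 + 6 = 12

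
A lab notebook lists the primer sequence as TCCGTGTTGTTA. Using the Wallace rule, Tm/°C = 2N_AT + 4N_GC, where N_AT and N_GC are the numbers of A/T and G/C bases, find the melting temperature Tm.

34°C

G=3, T=6, A=1, C=2
A+T = 7, G+C = 5
Tm = 2×7 + 4×5 = 34°C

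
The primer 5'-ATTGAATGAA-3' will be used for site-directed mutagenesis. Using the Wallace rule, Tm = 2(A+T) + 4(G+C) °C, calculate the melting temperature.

24°C

Scanning the sequence gives T=3, A=5, G=2, C=0.
So N_AT = 8 and N_GC = 2.
Tm = 2×8 + 4×2 = 24°C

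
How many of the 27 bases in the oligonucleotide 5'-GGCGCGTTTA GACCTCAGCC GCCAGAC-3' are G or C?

18

C=10, A=5, T=4, G=8
Total G or C: 8 + 10 = 18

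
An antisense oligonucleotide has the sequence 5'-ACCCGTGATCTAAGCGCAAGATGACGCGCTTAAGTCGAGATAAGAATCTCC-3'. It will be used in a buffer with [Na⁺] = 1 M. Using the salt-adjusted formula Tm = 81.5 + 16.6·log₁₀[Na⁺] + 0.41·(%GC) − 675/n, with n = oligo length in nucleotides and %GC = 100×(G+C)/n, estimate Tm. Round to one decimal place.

Length n = 51. Scanning the sequence gives T=10, C=13, A=16, G=12.
G+C = 25, so %GC = 25/51 × 100 = 49.02%
Salt term: 16.6 × (0) = 0
GC term: 0.41 × 49.02 = 20.098; length term: −675/51 = −13.235
Tm = 81.5 + (0) + 20.098 − 13.235 = 88.363 → 88.4°C

88.4°C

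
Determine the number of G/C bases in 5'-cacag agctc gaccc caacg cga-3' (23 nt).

15

Scanning the sequence gives C=10, A=7, G=5, T=1.
G+C = 5 + 10 = 15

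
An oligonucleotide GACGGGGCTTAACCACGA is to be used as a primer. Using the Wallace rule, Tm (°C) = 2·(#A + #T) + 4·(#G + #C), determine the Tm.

58°C

Scanning the sequence gives T=2, G=6, C=5, A=5.
AT pairs contribute 7, GC pairs contribute 11.
Tm = 2(7) + 4(11) = 14 + 44 = 58°C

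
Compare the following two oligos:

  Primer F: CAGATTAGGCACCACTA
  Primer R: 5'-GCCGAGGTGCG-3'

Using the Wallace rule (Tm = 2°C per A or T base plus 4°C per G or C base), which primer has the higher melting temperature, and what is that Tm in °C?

Primer F: A+T=9, G+C=8 → Tm = 2(9)+4(8) = 50°C
Primer R: A+T=2, G+C=9 → Tm = 2(2)+4(9) = 40°C
50°C vs 40°C → primer F is higher.

Primer F, 50°C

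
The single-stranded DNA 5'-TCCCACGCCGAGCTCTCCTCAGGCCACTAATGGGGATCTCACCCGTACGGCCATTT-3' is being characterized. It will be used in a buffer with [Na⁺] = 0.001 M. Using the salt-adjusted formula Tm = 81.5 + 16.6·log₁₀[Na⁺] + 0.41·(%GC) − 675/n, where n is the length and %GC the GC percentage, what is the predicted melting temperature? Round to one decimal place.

44.5°C

Length n = 56. T=12, G=12, A=10, C=22
G+C = 34, so %GC = 34/56 × 100 = 60.714%
Salt term: 16.6 × (-3) = -49.8
GC term: 0.41 × 60.714 = 24.893; length term: −675/56 = −12.054
Tm = 81.5 + (-49.8) + 24.893 − 12.054 = 44.539 → 44.5°C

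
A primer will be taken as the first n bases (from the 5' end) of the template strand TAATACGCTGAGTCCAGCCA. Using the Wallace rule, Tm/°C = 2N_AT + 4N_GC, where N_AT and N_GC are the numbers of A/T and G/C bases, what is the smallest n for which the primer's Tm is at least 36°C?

n = 13

First 12 bases: TAATACGCTGAG → Tm = 34°C (< 36°C)
First 13 bases: TAATACGCTGAGT → Tm = 36°C (≥ 36°C)
Each additional base adds 2°C (A/T) or 4°C (G/C), so Tm is non-decreasing in n; n = 13 is the first length to reach 36°C.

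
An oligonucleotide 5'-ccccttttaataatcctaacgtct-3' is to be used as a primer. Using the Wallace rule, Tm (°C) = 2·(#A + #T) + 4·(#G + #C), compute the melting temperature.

Counting bases: C=8, G=1, T=9, A=6
So N_AT = 15 and N_GC = 9.
Tm = 4·9 + 2·15 = 36 + 30 = 66°C

66°C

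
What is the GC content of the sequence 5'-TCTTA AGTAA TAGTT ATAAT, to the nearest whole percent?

15%

Scanning the sequence gives G=2, A=8, C=1, T=9.
G+C = 2 + 1 = 3 out of 20 bases
%GC = 3/20 × 100 = 15% ≈ 15%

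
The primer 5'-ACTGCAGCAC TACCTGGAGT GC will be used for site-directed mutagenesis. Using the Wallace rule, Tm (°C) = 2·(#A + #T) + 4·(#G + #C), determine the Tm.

Counting bases: A=5, T=4, G=6, C=7
AT pairs contribute 9, GC pairs contribute 13.
Tm = 2(9) + 4(13) = 18 + 52 = 70°C

70°C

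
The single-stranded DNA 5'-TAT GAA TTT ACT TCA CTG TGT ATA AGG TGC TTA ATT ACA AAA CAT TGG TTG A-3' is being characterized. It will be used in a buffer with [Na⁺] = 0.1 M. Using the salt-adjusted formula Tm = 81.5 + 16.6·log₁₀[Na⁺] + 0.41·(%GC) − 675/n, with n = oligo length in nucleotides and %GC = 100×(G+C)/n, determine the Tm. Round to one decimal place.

63.7°C

Length n = 52. Counting bases: A=17, T=20, G=9, C=6
G+C = 15, so %GC = 15/52 × 100 = 28.846%
Salt term: 16.6 × (-1) = -16.6
GC term: 0.41 × 28.846 = 11.827; length term: −675/52 = −12.981
Tm = 81.5 + (-16.6) + 11.827 − 12.981 = 63.746 → 63.7°C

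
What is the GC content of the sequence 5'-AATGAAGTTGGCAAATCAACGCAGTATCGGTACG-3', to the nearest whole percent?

44%

T=7, G=9, C=6, A=12
G+C = 9 + 6 = 15 out of 34 bases
%GC = 15/34 × 100 = 44.12% ≈ 44%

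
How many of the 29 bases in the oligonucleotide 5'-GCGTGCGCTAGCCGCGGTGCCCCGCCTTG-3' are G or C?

Base counts: G=11, A=1, C=12, T=5
G+C = 11 + 12 = 23

23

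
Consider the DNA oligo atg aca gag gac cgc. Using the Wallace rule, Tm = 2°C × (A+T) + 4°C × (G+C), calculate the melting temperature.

Base counts: C=4, G=5, T=1, A=5
AT pairs contribute 6, GC pairs contribute 9.
Tm = 2(6) + 4(9) = 12 + 36 = 48°C

48°C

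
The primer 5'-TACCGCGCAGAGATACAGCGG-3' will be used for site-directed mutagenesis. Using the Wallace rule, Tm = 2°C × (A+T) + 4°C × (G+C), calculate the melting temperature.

68°C

Scanning the sequence gives C=6, T=2, G=7, A=6.
AT pairs contribute 8, GC pairs contribute 13.
Tm = 2(8) + 4(13) = 16 + 52 = 68°C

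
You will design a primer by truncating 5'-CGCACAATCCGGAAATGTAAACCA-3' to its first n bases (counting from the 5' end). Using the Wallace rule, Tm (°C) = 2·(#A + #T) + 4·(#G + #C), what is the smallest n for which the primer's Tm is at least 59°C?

n = 21

First 20 bases: CGCACAATCCGGAAATGTAA → Tm = 58°C (< 59°C)
First 21 bases: CGCACAATCCGGAAATGTAAA → Tm = 60°C (≥ 59°C)
Each additional base adds 2°C (A/T) or 4°C (G/C), so Tm is non-decreasing in n; n = 21 is the first length to reach 59°C.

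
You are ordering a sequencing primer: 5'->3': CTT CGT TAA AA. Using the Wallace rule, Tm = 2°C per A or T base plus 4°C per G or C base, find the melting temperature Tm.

Counting bases: T=4, G=1, A=4, C=2
AT pairs contribute 8, GC pairs contribute 3.
Tm = 4·3 + 2·8 = 12 + 16 = 28°C

28°C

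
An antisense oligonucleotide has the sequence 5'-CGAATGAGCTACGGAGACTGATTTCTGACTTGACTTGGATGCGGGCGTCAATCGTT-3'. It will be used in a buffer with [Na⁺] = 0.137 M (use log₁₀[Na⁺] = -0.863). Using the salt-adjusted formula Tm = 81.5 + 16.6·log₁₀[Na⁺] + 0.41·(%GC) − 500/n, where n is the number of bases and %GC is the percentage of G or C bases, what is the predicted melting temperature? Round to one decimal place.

Length n = 56. Base counts: T=16, A=12, G=17, C=11
G+C = 28, so %GC = 28/56 × 100 = 50%
Salt term: 16.6 × (-0.863) = -14.326
GC term: 0.41 × 50 = 20.5; length term: −500/56 = −8.929
Tm = 81.5 + (-14.326) + 20.5 − 8.929 = 78.745 → 78.7°C

78.7°C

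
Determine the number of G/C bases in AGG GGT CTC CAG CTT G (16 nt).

10

Counting bases: A=2, T=4, G=6, C=4
Total G or C: 6 + 4 = 10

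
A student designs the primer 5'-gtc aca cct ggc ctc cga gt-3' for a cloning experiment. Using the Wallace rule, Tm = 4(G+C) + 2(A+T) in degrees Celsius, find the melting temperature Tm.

Scanning the sequence gives A=3, G=5, T=4, C=8.
A+T = 7, G+C = 13
Tm = 4·13 + 2·7 = 52 + 14 = 66°C

66°C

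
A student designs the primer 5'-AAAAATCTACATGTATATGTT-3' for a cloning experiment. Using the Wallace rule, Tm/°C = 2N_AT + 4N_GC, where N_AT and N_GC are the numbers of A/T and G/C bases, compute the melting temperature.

Base counts: T=8, G=2, A=9, C=2
So N_AT = 17 and N_GC = 4.
Tm = 4·4 + 2·17 = 16 + 34 = 50°C

50°C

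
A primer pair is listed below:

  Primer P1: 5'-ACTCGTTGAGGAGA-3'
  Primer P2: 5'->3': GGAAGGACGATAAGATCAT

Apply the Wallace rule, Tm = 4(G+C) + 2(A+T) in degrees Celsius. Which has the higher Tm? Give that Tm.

Primer P1: A+T=7, G+C=7 → Tm = 2(7)+4(7) = 42°C
Primer P2: A+T=11, G+C=8 → Tm = 2(11)+4(8) = 54°C
42°C vs 54°C → primer P2 is higher.

Primer P2, 54°C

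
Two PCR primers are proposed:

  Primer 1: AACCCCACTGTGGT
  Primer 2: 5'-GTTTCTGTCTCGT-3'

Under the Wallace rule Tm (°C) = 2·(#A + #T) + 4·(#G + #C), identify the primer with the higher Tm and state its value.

Primer 1, 44°C

Primer 1: A+T=6, G+C=8 → Tm = 2(6)+4(8) = 44°C
Primer 2: A+T=7, G+C=6 → Tm = 2(7)+4(6) = 38°C
44°C vs 38°C → primer 1 is higher.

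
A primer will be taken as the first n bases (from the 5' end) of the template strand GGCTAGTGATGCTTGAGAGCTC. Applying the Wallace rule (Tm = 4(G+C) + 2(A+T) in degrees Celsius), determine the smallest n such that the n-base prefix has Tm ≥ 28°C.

n = 9

First 8 bases: GGCTAGTG → Tm = 26°C (< 28°C)
First 9 bases: GGCTAGTGA → Tm = 28°C (≥ 28°C)
Since every base adds ≥2°C, Tm only increases with n, so the threshold is first crossed at n = 9.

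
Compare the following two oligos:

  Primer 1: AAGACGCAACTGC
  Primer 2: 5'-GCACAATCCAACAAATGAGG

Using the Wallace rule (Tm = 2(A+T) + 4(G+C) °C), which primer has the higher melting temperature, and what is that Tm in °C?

Primer 2, 58°C

Primer 1: A+T=6, G+C=7 → Tm = 2(6)+4(7) = 40°C
Primer 2: A+T=11, G+C=9 → Tm = 2(11)+4(9) = 58°C
40°C vs 58°C → primer 2 is higher.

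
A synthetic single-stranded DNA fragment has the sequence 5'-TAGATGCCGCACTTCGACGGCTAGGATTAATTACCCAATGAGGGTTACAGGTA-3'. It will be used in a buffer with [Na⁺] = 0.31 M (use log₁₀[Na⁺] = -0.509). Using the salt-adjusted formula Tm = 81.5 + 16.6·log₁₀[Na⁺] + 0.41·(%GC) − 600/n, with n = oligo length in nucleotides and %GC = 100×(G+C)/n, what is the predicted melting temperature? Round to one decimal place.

81.1°C

Length n = 53. Scanning the sequence gives A=15, G=14, C=11, T=13.
G+C = 25, so %GC = 25/53 × 100 = 47.17%
Salt term: 16.6 × (-0.509) = -8.449
GC term: 0.41 × 47.17 = 19.34; length term: −600/53 = −11.321
Tm = 81.5 + (-8.449) + 19.34 − 11.321 = 81.07 → 81.1°C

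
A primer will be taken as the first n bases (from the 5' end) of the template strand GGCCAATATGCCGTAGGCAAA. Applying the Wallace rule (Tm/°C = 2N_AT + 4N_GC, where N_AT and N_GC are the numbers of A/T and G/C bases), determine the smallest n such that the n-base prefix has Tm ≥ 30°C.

First 9 bases: GGCCAATAT → Tm = 26°C (< 30°C)
First 10 bases: GGCCAATATG → Tm = 30°C (≥ 30°C)
Each additional base adds 2°C (A/T) or 4°C (G/C), so Tm is non-decreasing in n; n = 10 is the first length to reach 30°C.

n = 10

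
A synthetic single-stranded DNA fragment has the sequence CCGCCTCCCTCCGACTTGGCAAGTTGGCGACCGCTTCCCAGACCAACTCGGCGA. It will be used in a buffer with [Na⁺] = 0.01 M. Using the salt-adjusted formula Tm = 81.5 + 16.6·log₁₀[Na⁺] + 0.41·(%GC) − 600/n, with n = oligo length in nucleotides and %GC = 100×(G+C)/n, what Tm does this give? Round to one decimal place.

Length n = 54. C=23, T=9, G=13, A=9
G+C = 36, so %GC = 36/54 × 100 = 66.667%
Salt term: 16.6 × (-2) = -33.2
GC term: 0.41 × 66.667 = 27.333; length term: −600/54 = −11.111
Tm = 81.5 + (-33.2) + 27.333 − 11.111 = 64.522 → 64.5°C

64.5°C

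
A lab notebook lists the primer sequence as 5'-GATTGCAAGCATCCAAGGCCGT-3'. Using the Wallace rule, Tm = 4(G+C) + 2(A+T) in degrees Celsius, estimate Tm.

Scanning the sequence gives C=6, T=4, G=6, A=6.
A+T = 10, G+C = 12
Tm = 2(10) + 4(12) = 20 + 48 = 68°C

68°C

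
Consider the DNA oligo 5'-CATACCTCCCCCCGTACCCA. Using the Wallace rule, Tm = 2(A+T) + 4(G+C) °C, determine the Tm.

Base counts: T=3, G=1, C=12, A=4
AT pairs contribute 7, GC pairs contribute 13.
Tm = 2×7 + 4×13 = 66°C

66°C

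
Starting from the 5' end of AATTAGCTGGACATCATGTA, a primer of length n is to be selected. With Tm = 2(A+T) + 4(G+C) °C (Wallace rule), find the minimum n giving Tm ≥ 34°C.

n = 12

First 11 bases: AATTAGCTGGA → Tm = 30°C (< 34°C)
First 12 bases: AATTAGCTGGAC → Tm = 34°C (≥ 34°C)
Each additional base adds 2°C (A/T) or 4°C (G/C), so Tm is non-decreasing in n; n = 12 is the first length to reach 34°C.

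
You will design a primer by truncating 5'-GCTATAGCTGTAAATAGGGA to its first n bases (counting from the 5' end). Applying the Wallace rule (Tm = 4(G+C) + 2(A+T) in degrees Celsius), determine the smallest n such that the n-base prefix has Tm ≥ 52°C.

n = 19

First 18 bases: GCTATAGCTGTAAATAGG → Tm = 50°C (< 52°C)
First 19 bases: GCTATAGCTGTAAATAGGG → Tm = 54°C (≥ 52°C)
Each additional base adds 2°C (A/T) or 4°C (G/C), so Tm is non-decreasing in n; n = 19 is the first length to reach 52°C.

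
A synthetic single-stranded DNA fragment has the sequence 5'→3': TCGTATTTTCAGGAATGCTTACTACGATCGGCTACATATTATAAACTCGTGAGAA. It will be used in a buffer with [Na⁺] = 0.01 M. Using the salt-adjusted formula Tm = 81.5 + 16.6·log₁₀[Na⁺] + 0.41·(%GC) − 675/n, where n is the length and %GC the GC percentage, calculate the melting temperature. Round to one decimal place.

Length n = 55. Scanning the sequence gives G=10, T=18, A=17, C=10.
G+C = 20, so %GC = 20/55 × 100 = 36.364%
Salt term: 16.6 × (-2) = -33.2
GC term: 0.41 × 36.364 = 14.909; length term: −675/55 = −12.273
Tm = 81.5 + (-33.2) + 14.909 − 12.273 = 50.936 → 50.9°C

50.9°C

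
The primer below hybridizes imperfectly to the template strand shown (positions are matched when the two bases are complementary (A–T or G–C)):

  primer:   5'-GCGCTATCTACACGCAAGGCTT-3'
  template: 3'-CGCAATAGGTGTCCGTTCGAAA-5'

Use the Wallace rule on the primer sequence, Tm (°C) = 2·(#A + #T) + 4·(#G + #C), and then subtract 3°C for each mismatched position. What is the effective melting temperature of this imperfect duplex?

53°C

Primer base counts: A=5, T=5, G=5, C=7 → A+T=10, G+C=12
Perfect-match Tm = 2(10) + 4(12) = 20 + 48 = 68°C
Mismatches (positions where the bases are not complementary): 5 (at positions 4, 9, 13, 19, 20)
Effective Tm = 68 − 5×3 = 68 − 15 = 53°C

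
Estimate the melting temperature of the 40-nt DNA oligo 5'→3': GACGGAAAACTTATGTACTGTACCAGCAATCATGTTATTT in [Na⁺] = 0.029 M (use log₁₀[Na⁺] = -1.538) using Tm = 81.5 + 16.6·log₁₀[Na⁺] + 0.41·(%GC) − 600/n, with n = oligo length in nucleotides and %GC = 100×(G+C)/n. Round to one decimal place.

Length n = 40. Scanning the sequence gives C=7, G=7, A=13, T=13.
G+C = 14, so %GC = 14/40 × 100 = 35%
Salt term: 16.6 × (-1.538) = -25.531
GC term: 0.41 × 35 = 14.35; length term: −600/40 = −15
Tm = 81.5 + (-25.531) + 14.35 − 15 = 55.319 → 55.3°C

55.3°C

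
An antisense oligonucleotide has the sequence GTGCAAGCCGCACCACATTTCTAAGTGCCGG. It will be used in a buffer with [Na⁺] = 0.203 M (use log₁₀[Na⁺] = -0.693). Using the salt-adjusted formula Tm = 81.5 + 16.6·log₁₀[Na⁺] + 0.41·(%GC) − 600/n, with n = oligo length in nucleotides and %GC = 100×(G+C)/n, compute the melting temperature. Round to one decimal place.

74.4°C

Length n = 31. Base counts: A=7, G=8, T=6, C=10
G+C = 18, so %GC = 18/31 × 100 = 58.065%
Salt term: 16.6 × (-0.693) = -11.504
GC term: 0.41 × 58.065 = 23.807; length term: −600/31 = −19.355
Tm = 81.5 + (-11.504) + 23.807 − 19.355 = 74.448 → 74.4°C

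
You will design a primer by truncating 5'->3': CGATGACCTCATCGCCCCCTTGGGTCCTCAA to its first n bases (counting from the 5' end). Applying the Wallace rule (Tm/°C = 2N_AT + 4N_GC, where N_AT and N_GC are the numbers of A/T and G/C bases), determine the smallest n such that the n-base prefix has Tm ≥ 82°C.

First 24 bases: CGATGACCTCATCGCCCCCTTGGG → Tm = 80°C (< 82°C)
First 25 bases: CGATGACCTCATCGCCCCCTTGGGT → Tm = 82°C (≥ 82°C)
Since every base adds ≥2°C, Tm only increases with n, so the threshold is first crossed at n = 25.

n = 25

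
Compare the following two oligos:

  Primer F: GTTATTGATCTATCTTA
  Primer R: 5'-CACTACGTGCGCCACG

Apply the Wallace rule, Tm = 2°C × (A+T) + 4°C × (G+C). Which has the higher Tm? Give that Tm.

Primer R, 54°C

Primer F: A+T=13, G+C=4 → Tm = 2(13)+4(4) = 42°C
Primer R: A+T=5, G+C=11 → Tm = 2(5)+4(11) = 54°C
42°C vs 54°C → primer R is higher.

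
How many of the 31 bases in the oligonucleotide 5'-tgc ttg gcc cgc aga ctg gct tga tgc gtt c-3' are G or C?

19

T=9, C=9, G=10, A=3
Total G or C: 10 + 9 = 19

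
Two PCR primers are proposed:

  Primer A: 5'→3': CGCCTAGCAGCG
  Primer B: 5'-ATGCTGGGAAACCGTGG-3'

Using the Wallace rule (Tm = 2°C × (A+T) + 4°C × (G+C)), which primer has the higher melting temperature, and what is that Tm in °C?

Primer A: A+T=3, G+C=9 → Tm = 2(3)+4(9) = 42°C
Primer B: A+T=7, G+C=10 → Tm = 2(7)+4(10) = 54°C
42°C vs 54°C → primer B is higher.

Primer B, 54°C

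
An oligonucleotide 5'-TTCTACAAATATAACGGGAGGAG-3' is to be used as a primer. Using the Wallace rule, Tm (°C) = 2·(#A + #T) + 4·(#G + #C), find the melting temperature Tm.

Scanning the sequence gives G=6, C=3, A=9, T=5.
So N_AT = 14 and N_GC = 9.
Tm = 2(14) + 4(9) = 28 + 36 = 64°C

64°C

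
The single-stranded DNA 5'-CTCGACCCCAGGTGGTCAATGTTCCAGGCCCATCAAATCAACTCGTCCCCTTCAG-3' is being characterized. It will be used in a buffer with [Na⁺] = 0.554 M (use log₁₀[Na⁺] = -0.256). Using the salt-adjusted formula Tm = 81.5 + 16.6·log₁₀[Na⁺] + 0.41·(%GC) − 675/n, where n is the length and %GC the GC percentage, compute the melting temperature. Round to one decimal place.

88.1°C

Length n = 55. T=12, C=21, A=12, G=10
G+C = 31, so %GC = 31/55 × 100 = 56.364%
Salt term: 16.6 × (-0.256) = -4.25
GC term: 0.41 × 56.364 = 23.109; length term: −675/55 = −12.273
Tm = 81.5 + (-4.25) + 23.109 − 12.273 = 88.086 → 88.1°C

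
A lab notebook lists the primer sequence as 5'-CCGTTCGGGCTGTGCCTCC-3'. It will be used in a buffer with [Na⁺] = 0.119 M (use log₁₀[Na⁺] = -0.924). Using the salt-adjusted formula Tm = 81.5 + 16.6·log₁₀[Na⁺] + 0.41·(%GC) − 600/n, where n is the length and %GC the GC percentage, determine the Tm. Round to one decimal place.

Length n = 19. Base counts: A=0, C=8, T=5, G=6
G+C = 14, so %GC = 14/19 × 100 = 73.684%
Salt term: 16.6 × (-0.924) = -15.338
GC term: 0.41 × 73.684 = 30.21; length term: −600/19 = −31.579
Tm = 81.5 + (-15.338) + 30.21 − 31.579 = 64.793 → 64.8°C

64.8°C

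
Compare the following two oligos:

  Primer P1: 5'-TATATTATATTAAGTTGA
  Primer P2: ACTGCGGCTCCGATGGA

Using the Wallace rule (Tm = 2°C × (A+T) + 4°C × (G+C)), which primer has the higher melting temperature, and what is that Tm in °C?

Primer P1: A+T=16, G+C=2 → Tm = 2(16)+4(2) = 40°C
Primer P2: A+T=6, G+C=11 → Tm = 2(6)+4(11) = 56°C
40°C vs 56°C → primer P2 is higher.

Primer P2, 56°C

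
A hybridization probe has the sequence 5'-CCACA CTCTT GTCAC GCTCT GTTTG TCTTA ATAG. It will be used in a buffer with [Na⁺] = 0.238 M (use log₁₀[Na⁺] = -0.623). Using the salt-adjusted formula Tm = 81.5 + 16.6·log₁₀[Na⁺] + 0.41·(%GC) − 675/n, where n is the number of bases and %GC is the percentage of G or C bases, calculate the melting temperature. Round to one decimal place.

69.4°C

Length n = 34. Base counts: G=5, C=10, A=6, T=13
G+C = 15, so %GC = 15/34 × 100 = 44.118%
Salt term: 16.6 × (-0.623) = -10.342
GC term: 0.41 × 44.118 = 18.088; length term: −675/34 = −19.853
Tm = 81.5 + (-10.342) + 18.088 − 19.853 = 69.393 → 69.4°C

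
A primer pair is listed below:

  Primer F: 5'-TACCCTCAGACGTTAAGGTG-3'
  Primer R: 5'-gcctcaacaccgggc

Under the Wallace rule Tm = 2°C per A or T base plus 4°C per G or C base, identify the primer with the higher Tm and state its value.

Primer F: A+T=10, G+C=10 → Tm = 2(10)+4(10) = 60°C
Primer R: A+T=4, G+C=11 → Tm = 2(4)+4(11) = 52°C
60°C vs 52°C → primer F is higher.

Primer F, 60°C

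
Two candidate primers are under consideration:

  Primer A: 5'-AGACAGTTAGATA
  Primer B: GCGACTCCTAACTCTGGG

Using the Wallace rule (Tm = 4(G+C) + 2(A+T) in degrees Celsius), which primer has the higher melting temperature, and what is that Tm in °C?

Primer B, 58°C

Primer A: A+T=9, G+C=4 → Tm = 2(9)+4(4) = 34°C
Primer B: A+T=7, G+C=11 → Tm = 2(7)+4(11) = 58°C
34°C vs 58°C → primer B is higher.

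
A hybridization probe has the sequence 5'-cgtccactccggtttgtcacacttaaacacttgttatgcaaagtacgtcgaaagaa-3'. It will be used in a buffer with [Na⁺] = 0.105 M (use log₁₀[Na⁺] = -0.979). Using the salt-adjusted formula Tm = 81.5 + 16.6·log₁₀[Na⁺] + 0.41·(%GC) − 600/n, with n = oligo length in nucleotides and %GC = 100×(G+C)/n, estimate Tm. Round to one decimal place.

72.1°C

Length n = 56. Counting bases: C=14, A=17, G=10, T=15
G+C = 24, so %GC = 24/56 × 100 = 42.857%
Salt term: 16.6 × (-0.979) = -16.251
GC term: 0.41 × 42.857 = 17.571; length term: −600/56 = −10.714
Tm = 81.5 + (-16.251) + 17.571 − 10.714 = 72.106 → 72.1°C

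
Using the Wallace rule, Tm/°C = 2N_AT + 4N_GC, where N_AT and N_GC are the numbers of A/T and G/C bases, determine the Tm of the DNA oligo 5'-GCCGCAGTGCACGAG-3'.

C=5, T=1, A=3, G=6
AT pairs contribute 4, GC pairs contribute 11.
Tm = 4·11 + 2·4 = 44 + 8 = 52°C

52°C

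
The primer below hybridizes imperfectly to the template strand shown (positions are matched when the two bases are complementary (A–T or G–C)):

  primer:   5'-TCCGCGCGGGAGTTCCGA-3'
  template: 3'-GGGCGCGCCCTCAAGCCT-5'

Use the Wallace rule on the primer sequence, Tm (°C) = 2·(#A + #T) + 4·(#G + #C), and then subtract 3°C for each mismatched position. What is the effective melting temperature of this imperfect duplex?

Primer base counts: A=2, T=3, G=7, C=6 → A+T=5, G+C=13
Perfect-match Tm = 2(5) + 4(13) = 10 + 52 = 62°C
Mismatches (positions where the bases are not complementary): 2 (at positions 1, 16)
Effective Tm = 62 − 2×3 = 62 − 6 = 56°C

56°C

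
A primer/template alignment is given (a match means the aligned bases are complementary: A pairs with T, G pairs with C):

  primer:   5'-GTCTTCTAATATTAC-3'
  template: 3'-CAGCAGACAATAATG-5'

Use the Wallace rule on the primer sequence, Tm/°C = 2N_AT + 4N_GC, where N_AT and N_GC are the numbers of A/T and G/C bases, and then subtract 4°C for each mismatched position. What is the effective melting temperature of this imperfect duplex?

26°C

Primer base counts: A=4, T=7, G=1, C=3 → A+T=11, G+C=4
Perfect-match Tm = 2(11) + 4(4) = 22 + 16 = 38°C
Mismatches (positions where the bases are not complementary): 3 (at positions 4, 8, 9)
Effective Tm = 38 − 3×4 = 38 − 12 = 26°C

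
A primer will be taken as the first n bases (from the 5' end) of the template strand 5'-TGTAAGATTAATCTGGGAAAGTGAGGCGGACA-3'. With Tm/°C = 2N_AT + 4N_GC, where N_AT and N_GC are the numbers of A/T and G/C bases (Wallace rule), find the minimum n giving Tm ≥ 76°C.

n = 27

First 26 bases: TGTAAGATTAATCTGGGAAAGTGAGG → Tm = 72°C (< 76°C)
First 27 bases: TGTAAGATTAATCTGGGAAAGTGAGGC → Tm = 76°C (≥ 76°C)
Since every base adds ≥2°C, Tm only increases with n, so the threshold is first crossed at n = 27.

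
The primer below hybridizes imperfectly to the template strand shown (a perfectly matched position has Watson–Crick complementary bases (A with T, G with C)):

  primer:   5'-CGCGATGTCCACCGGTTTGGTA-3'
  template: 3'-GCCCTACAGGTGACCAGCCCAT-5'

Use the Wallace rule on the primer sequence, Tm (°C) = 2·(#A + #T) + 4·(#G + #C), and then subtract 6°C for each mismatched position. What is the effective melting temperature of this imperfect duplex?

46°C

Primer base counts: A=3, T=6, G=7, C=6 → A+T=9, G+C=13
Perfect-match Tm = 2(9) + 4(13) = 18 + 52 = 70°C
Mismatches (positions where the bases are not complementary): 4 (at positions 3, 13, 17, 18)
Effective Tm = 70 − 4×6 = 70 − 24 = 46°C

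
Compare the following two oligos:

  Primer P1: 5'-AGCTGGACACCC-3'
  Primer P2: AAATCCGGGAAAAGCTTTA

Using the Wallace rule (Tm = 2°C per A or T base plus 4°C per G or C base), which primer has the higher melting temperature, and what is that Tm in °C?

Primer P1: A+T=4, G+C=8 → Tm = 2(4)+4(8) = 40°C
Primer P2: A+T=12, G+C=7 → Tm = 2(12)+4(7) = 52°C
40°C vs 52°C → primer P2 is higher.

Primer P2, 52°C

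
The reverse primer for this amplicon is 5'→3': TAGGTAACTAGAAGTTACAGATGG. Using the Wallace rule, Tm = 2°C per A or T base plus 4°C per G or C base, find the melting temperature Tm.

66°C

Counting bases: G=7, T=6, A=9, C=2
AT pairs contribute 15, GC pairs contribute 9.
Tm = 2×15 + 4×9 = 66°C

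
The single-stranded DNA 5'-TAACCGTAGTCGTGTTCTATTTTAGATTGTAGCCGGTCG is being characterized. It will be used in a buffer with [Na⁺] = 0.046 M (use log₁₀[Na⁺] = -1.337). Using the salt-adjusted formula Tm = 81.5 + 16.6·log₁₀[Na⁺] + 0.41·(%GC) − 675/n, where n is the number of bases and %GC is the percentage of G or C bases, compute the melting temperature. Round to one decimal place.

Length n = 39. Base counts: T=15, C=7, G=10, A=7
G+C = 17, so %GC = 17/39 × 100 = 43.59%
Salt term: 16.6 × (-1.337) = -22.194
GC term: 0.41 × 43.59 = 17.872; length term: −675/39 = −17.308
Tm = 81.5 + (-22.194) + 17.872 − 17.308 = 59.87 → 59.9°C

59.9°C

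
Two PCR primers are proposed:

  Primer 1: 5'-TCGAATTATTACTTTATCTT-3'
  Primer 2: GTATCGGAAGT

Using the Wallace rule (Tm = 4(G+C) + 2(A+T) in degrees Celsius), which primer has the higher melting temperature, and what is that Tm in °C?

Primer 1: A+T=16, G+C=4 → Tm = 2(16)+4(4) = 48°C
Primer 2: A+T=6, G+C=5 → Tm = 2(6)+4(5) = 32°C
48°C vs 32°C → primer 1 is higher.

Primer 1, 48°C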